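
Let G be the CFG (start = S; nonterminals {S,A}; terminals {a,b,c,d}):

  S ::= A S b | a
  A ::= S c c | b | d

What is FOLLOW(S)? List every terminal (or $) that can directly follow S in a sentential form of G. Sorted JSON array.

FIRST sets, iterate to fixpoint:
round 1:
  A via A→b: +{b}
  A via A→d: +{d}
  S via S→A S b: +{b,d}
  S via S→a: +{a}
  FIRST(S)={a,b,d}  FIRST(A)={b,d}
round 2:
  A via A→S c c: +{a}
  FIRST(S)={a,b,d}  FIRST(A)={a,b,d}
round 3: done
  FIRST(S)={a,b,d}  FIRST(A)={a,b,d}

FOLLOW sets:
FOLLOW(S) := {$}
iter 1:
  A→S c c: FOLLOW(S) ⊇ FIRST(c) = {c}; new: +{c}
  S→A S b: FOLLOW(A) ⊇ FIRST(S) = {a,b,d}; new: +{a,b,d}
  S→A S b: FOLLOW(S) ⊇ FIRST(b) = {b}; new: +{b}
  FOLLOW[S]={$,b,c}  FOLLOW[A]={a,b,d}
iter 2: (no change)
  FOLLOW[S]={$,b,c}  FOLLOW[A]={a,b,d}

FOLLOW(S) = ["$", "b", "c"]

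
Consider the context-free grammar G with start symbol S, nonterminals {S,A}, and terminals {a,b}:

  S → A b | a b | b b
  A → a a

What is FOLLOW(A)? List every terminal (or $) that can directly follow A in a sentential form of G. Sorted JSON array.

FIRST iteration:
pass 1:
  A via A→a a: +{a}
  S via S→A b: +{a}
  S via S→b b: +{b}
  FIRST[S]={a,b}  FIRST[A]={a}
pass 2: (no change)
  FIRST[S]={a,b}  FIRST[A]={a}

Compute FOLLOW by fixpoint:
seed FOLLOW(S) with $
[1]
  S→A b: FOLLOW(A) ⊇ FIRST(b) = {b}; new: +{b}
  S: {$}  A: {b}
[2] done
  S: {$}  A: {b}

FOLLOW(A) = ["b"]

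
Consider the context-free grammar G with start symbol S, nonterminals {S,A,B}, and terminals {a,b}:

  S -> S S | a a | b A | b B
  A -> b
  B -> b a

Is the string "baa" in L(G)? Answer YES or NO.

CNF form of G:
  S -> S S | T0 A | T0 B | T1 T1
  A -> b
  B -> T0 T1
  T0 -> b
  T1 -> a

Fill CYK table bottom-up:
  cell(0,0) b: {A,T0}  orig:{A}
  cell(1,1) a: {T1}  orig:{}
  cell(2,2) a: {T1}  orig:{}
  cell(0,1) ba: {B}
  cell(1,2) aa: {S}
  cell(0,2) baa: ∅

S ∉ T[0,2] ⇒ NO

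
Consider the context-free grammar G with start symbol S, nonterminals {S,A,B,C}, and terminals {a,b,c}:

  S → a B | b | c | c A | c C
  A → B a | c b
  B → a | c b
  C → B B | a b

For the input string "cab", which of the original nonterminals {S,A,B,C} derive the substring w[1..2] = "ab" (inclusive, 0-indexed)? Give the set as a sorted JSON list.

CNF form of G:
  S -> T0 B | T1 A | T1 C | b | c
  A -> B T0 | T1 T2
  B -> T1 T2 | a
  C -> B B | T0 T2
  T0 -> a
  T1 -> c
  T2 -> b

Fill CYK table bottom-up (cells [i..j] with 1 ≤ i ≤ j ≤ 2 only):
  cell(1,1) a: {B,T0}  orig:{B}
  cell(2,2) b: {S,T2}  orig:{S}
  cell(1,2) ab: {C}

Original NTs in T[1,2] deriving "ab": ["C"]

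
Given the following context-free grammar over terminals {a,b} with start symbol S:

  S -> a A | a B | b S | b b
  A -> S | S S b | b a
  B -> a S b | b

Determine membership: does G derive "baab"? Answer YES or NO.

Convert to CNF:
  S -> T0 S | T0 T0 | T1 A | T1 B
  A -> S X2 | T0 S | T0 T0 | T0 T1 | T1 A | T1 B
  B -> T1 X3 | b
  T0 -> b
  T1 -> a
  X2 -> S T0
  X3 -> S T0

CYK fill:
  cell(0,0) b: {B,T0}  orig:{B}
  cell(1,1) a: {T1}  orig:{}
  cell(2,2) a: {T1}  orig:{}
  cell(3,3) b: {B,T0}  orig:{B}
  cell(0,1) ba: {A}
  cell(1,2) aa: ∅
  cell(2,3) ab: {A,S}
  cell(0,2) baa: ∅
  cell(1,3) aab: {A,S}
  cell(0,3) baab: {A,S}

S ∈ T[0,3] ⇒ YES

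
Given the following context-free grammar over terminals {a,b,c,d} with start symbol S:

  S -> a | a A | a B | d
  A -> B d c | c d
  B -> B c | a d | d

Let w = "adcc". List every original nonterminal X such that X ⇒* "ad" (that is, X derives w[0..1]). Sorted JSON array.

Convert to CNF:
  S -> T2 A | T2 B | a | d
  A -> B X3 | T1 T0
  B -> B T1 | T2 T0 | d
  T0 -> d
  T1 -> c
  T2 -> a
  X3 -> T0 T1

Fill CYK table bottom-up (cells [i..j] with 0 ≤ i ≤ j ≤ 1 only):
  [0..0]={S,T2}  "a"  orig:{S}
  [1..1]={B,S,T0}  "d"  orig:{B,S}
  [0..1]={B,S}  "ad"

Original NTs in T[0,1] deriving "ad": ["B", "S"]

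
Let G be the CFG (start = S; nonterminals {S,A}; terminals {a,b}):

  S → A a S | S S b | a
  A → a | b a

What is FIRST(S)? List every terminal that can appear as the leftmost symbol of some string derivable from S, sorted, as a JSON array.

Compute FIRST by fixpoint:
pass 1:
  A via A→a: +{a}
  A via A→b a: +{b}
  S via S→A a S: +{a,b}
  FIRST[S]={a,b}  FIRST[A]={a,b}
pass 2: (stable)
  FIRST[S]={a,b}  FIRST[A]={a,b}

FIRST(S) = ["a", "b"]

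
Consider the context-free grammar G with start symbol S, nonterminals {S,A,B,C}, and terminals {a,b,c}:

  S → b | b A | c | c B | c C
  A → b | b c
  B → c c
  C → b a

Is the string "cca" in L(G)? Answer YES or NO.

Convert to CNF:
  S -> T0 A | T1 B | T1 C | b | c
  A -> T0 T1 | b
  B -> T1 T1
  C -> T0 T2
  T0 -> b
  T1 -> c
  T2 -> a

CYK table (by increasing span):
  [0..0]={S,T1}  "c"  orig:{S}
  [1..1]={S,T1}  "c"  orig:{S}
  [2..2]={T2}  "a"  orig:{}
  [0..1]={B}  "cc"
  [1..2]=∅  "ca"
  [0..2]=∅  "cca"

S ∉ T[0,2] ⇒ NO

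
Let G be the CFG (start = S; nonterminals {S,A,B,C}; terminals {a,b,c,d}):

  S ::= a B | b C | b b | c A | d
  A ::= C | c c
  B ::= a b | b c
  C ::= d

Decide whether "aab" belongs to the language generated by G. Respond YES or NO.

CNF form of G:
  S -> T0 A | T1 B | T2 C | T2 T2 | d
  A -> T0 T0 | d
  B -> T1 T2 | T2 T0
  C -> d
  T0 -> c
  T1 -> a
  T2 -> b

CYK table (by increasing span):
  T[0,0] 'a' = {T1}  orig:{}
  T[1,1] 'a' = {T1}  orig:{}
  T[2,2] 'b' = {T2}  orig:{}
  T[0,1] 'aa' = ∅
  T[1,2] 'ab' = {B}
  T[0,2] 'aab' = {S}

S ∈ T[0,2] ⇒ YES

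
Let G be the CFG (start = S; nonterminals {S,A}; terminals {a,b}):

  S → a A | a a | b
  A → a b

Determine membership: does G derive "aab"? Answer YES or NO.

Convert to CNF:
  S -> T0 A | T0 T0 | b
  A -> T0 T1
  T0 -> a
  T1 -> b

Fill CYK table bottom-up:
  T[0,0] 'a' = {T0}  orig:{}
  T[1,1] 'a' = {T0}  orig:{}
  T[2,2] 'b' = {S,T1}  orig:{S}
  T[0,1] 'aa' = {S}
  T[1,2] 'ab' = {A}
  T[0,2] 'aab' = {S}

S ∈ T[0,2] ⇒ YES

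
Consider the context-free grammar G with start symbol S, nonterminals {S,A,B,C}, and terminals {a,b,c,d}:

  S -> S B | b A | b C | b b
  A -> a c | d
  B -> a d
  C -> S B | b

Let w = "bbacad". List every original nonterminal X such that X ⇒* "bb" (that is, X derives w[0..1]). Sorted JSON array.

CNF form of G:
  S -> S B | T3 A | T3 C | T3 T3
  A -> T0 T1 | d
  B -> T0 T2
  C -> S B | b
  T0 -> a
  T1 -> c
  T2 -> d
  T3 -> b

Fill CYK table bottom-up — only the sub-triangle for w[0..1]:
  cell(0,0) b: {C,T3}  orig:{C}
  cell(1,1) b: {C,T3}  orig:{C}
  cell(0,1) bb: {S}

Original NTs in T[0,1] deriving "bb": ["S"]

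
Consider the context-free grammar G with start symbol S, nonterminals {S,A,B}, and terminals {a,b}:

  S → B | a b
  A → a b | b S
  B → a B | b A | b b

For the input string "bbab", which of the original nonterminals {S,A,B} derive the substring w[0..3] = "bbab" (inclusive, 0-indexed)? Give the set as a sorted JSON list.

Convert to CNF:
  S -> T0 B | T0 T1 | T1 A | T1 T1
  A -> T0 T1 | T1 S
  B -> T0 B | T1 A | T1 T1
  T0 -> a
  T1 -> b

CYK fill, restricted to cells inside w[0..3]:
  [0..0]={T1}  "b"  orig:{}
  [1..1]={T1}  "b"  orig:{}
  [2..2]={T0}  "a"  orig:{}
  [3..3]={T1}  "b"  orig:{}
  [0..1]={B,S}  "bb"
  [1..2]=∅  "ba"
  [2..3]={A,S}  "ab"
  [0..2]=∅  "bba"
  [1..3]={A,B,S}  "bab"
  [0..3]={A,B,S}  "bbab"

Original NTs in T[0,3] deriving "bbab": ["A", "B", "S"]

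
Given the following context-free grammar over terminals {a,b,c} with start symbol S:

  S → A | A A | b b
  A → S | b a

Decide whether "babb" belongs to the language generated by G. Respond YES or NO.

Convert to CNF:
  S -> A A | T0 T0 | T0 T1
  A -> A A | T0 T0 | T0 T1
  T0 -> b
  T1 -> a

CYK table (by increasing span):
  [0..0]={T0}  "b"  orig:{}
  [1..1]={T1}  "a"  orig:{}
  [2..2]={T0}  "b"  orig:{}
  [3..3]={T0}  "b"  orig:{}
  [0..1]={A,S}  "ba"
  [1..2]=∅  "ab"
  [2..3]={A,S}  "bb"
  [0..2]=∅  "bab"
  [1..3]=∅  "abb"
  [0..3]={A,S}  "babb"

S ∈ T[0,3] ⇒ YES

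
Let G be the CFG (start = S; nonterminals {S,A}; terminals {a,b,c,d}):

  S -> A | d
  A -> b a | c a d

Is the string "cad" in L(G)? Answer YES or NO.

Convert to CNF:
  S -> T0 T1 | T2 X5 | d
  A -> T0 T1 | T2 X4
  T0 -> b
  T1 -> a
  T2 -> c
  T3 -> d
  X4 -> T1 T3
  X5 -> T1 T3

CYK table (by increasing span):
  [0..0]={T2}  "c"  orig:{}
  [1..1]={T1}  "a"  orig:{}
  [2..2]={S,T3}  "d"  orig:{S}
  [0..1]=∅  "ca"
  [1..2]={X4,X5}  "ad"  orig:{}
  [0..2]={A,S}  "cad"

S ∈ T[0,2] ⇒ YES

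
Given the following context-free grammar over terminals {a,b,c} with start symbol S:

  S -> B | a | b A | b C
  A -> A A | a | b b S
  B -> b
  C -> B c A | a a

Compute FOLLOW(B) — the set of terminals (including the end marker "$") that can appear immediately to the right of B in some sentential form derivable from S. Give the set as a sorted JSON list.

FIRST iteration:
iter 1:
  A via A→a: +{a}
  A via A→b b S: +{b}
  B via B→b: +{b}
  C via C→B c A: +{b}
  C via C→a a: +{a}
  S via S→B: +{b}
  S via S→a: +{a}
  S: {a,b}  A: {a,b}  B: {b}  C: {a,b}
iter 2: (stable)
  S: {a,b}  A: {a,b}  B: {b}  C: {a,b}

FOLLOW iteration:
FOLLOW(S) := {$}
iter 1:
  A→A A: FOLLOW(A) ⊇ FIRST(A) = {a,b}; new: +{a,b}
  A→b b S: FOLLOW(S) ⊇ FOLLOW(A) ⊇ {a,b}; new: +{a,b}
  C→B c A: FOLLOW(B) ⊇ FIRST(c) = {c}; new: +{c}
  S→B: FOLLOW(B) ⊇ FOLLOW(S) ⊇ {$,a,b}; new: +{$,a,b}
  S→b A: FOLLOW(A) ⊇ FOLLOW(S) ⊇ {$,a,b}; new: +{$}
  S→b C: FOLLOW(C) ⊇ FOLLOW(S) ⊇ {$,a,b}; new: +{$,a,b}
  S: {$,a,b}  A: {$,a,b}  B: {$,a,b,c}  C: {$,a,b}
iter 2: (no change)
  S: {$,a,b}  A: {$,a,b}  B: {$,a,b,c}  C: {$,a,b}

FOLLOW(B) = ["$", "a", "b", "c"]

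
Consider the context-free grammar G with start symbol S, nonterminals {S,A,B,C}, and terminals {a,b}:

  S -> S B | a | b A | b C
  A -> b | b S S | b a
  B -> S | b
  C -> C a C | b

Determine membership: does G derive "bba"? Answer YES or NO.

CNF form of G:
  S -> S B | T0 A | T0 C | a
  A -> T0 T1 | T0 X2 | b
  B -> S B | T0 A | T0 C | a | b
  C -> C X3 | b
  T0 -> b
  T1 -> a
  X2 -> S S
  X3 -> T1 C

CYK fill:
  T[0,0] 'b' = {A,B,C,T0}  orig:{A,B,C}
  T[1,1] 'b' = {A,B,C,T0}  orig:{A,B,C}
  T[2,2] 'a' = {B,S,T1}  orig:{B,S}
  T[0,1] 'bb' = {B,S}
  T[1,2] 'ba' = {A}
  T[0,2] 'bba' = {B,S,X2}  orig:{B,S}

S ∈ T[0,2] ⇒ YES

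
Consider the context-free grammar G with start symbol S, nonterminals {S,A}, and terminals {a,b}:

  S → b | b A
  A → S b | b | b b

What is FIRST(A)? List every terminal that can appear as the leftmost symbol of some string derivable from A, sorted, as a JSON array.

Compute FIRST by fixpoint:
round 1:
  A via A→b: +{b}
  S via S→b: +{b}
  S: {b}  A: {b}
round 2: (stable)
  S: {b}  A: {b}

FIRST(A) = ["b"]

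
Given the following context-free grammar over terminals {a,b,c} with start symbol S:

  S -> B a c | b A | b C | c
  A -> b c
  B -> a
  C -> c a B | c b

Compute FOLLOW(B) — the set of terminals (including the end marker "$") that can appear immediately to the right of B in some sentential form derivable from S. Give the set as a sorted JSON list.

FIRST sets, iterate to fixpoint:
round 1:
  A via A→b c: +{b}
  B via B→a: +{a}
  C via C→c a B: +{c}
  S via S→B a c: +{a}
  S via S→b A: +{b}
  S via S→c: +{c}
  S: {a,b,c}  A: {b}  B: {a}  C: {c}
round 2: — fixpoint
  S: {a,b,c}  A: {b}  B: {a}  C: {c}

FOLLOW iteration:
initialize: $ ∈ FOLLOW(S)
round 1:
  S→B a c: FOLLOW(B) ⊇ FIRST(a) = {a}; new: +{a}
  S→b A: FOLLOW(A) ⊇ FOLLOW(S) ⊇ {$}; new: +{$}
  S→b C: FOLLOW(C) ⊇ FOLLOW(S) ⊇ {$}; new: +{$}
  FOLLOW(S)={$}  FOLLOW(A)={$}  FOLLOW(B)={a}  FOLLOW(C)={$}
round 2:
  C→c a B: FOLLOW(B) ⊇ FOLLOW(C) ⊇ {$}; new: +{$}
  FOLLOW(S)={$}  FOLLOW(A)={$}  FOLLOW(B)={$,a}  FOLLOW(C)={$}
round 3: — fixpoint
  FOLLOW(S)={$}  FOLLOW(A)={$}  FOLLOW(B)={$,a}  FOLLOW(C)={$}

FOLLOW(B) = ["$", "a"]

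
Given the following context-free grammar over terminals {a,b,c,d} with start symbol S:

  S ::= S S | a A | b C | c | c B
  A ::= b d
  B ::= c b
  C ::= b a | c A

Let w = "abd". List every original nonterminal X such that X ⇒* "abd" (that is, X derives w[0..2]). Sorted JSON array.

Convert to CNF:
  S -> S S | T0 C | T2 B | T3 A | c
  A -> T0 T1
  B -> T2 T0
  C -> T0 T3 | T2 A
  T0 -> b
  T1 -> d
  T2 -> c
  T3 -> a

CYK table (by increasing span) (cells [i..j] with 0 ≤ i ≤ j ≤ 2 only):
  [0..0]={T3}  "a"  orig:{}
  [1..1]={T0}  "b"  orig:{}
  [2..2]={T1}  "d"  orig:{}
  [0..1]=∅  "ab"
  [1..2]={A}  "bd"
  [0..2]={S}  "abd"

Original NTs in T[0,2] deriving "abd": ["S"]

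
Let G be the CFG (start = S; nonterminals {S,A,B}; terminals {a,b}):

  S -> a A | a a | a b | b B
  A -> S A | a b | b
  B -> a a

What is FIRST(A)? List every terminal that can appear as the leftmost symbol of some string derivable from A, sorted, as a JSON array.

FIRST sets, iterate to fixpoint:
[1]
  A via A→a b: +{a}
  A via A→b: +{b}
  B via B→a a: +{a}
  S via S→a A: +{a}
  S via S→b B: +{b}
  FIRST(S)={a,b}  FIRST(A)={a,b}  FIRST(B)={a}
[2] (stable)
  FIRST(S)={a,b}  FIRST(A)={a,b}  FIRST(B)={a}

FIRST(A) = ["a", "b"]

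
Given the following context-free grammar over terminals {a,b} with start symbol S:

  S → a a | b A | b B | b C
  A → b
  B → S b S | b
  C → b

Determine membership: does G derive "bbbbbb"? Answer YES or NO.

CNF form of G:
  S -> T0 A | T0 B | T0 C | T1 T1
  A -> b
  B -> S X2 | b
  C -> b
  T0 -> b
  T1 -> a
  X2 -> T0 S

Fill CYK table bottom-up:
  T[0,0] 'b' = {A,B,C,T0}  orig:{A,B,C}
  T[1,1] 'b' = {A,B,C,T0}  orig:{A,B,C}
  T[2,2] 'b' = {A,B,C,T0}  orig:{A,B,C}
  T[3,3] 'b' = {A,B,C,T0}  orig:{A,B,C}
  T[4,4] 'b' = {A,B,C,T0}  orig:{A,B,C}
  T[5,5] 'b' = {A,B,C,T0}  orig:{A,B,C}
  T[0,1] 'bb' = {S}
  T[1,2] 'bb' = {S}
  T[2,3] 'bb' = {S}
  T[3,4] 'bb' = {S}
  T[4,5] 'bb' = {S}
  T[0,2] 'bbb' = {X2}  orig:{}
  T[1,3] 'bbb' = {X2}  orig:{}
  T[2,4] 'bbb' = {X2}  orig:{}
  T[3,5] 'bbb' = {X2}  orig:{}
  T[0,3] 'bbbb' = ∅
  T[1,4] 'bbbb' = ∅
  T[2,5] 'bbbb' = ∅
  T[0,4] 'bbbbb' = {B}
  T[1,5] 'bbbbb' = {B}
  T[0,5] 'bbbbbb' = {S}

S ∈ T[0,5] ⇒ YES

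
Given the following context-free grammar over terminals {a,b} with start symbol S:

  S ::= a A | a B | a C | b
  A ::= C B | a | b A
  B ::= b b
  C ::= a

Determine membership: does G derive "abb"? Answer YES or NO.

CNF form of G:
  S -> T1 A | T1 B | T1 C | b
  A -> C B | T0 A | a
  B -> T0 T0
  C -> a
  T0 -> b
  T1 -> a

CYK table (by increasing span):
  cell(0,0) a: {A,C,T1}  orig:{A,C}
  cell(1,1) b: {S,T0}  orig:{S}
  cell(2,2) b: {S,T0}  orig:{S}
  cell(0,1) ab: ∅
  cell(1,2) bb: {B}
  cell(0,2) abb: {A,S}

S ∈ T[0,2] ⇒ YES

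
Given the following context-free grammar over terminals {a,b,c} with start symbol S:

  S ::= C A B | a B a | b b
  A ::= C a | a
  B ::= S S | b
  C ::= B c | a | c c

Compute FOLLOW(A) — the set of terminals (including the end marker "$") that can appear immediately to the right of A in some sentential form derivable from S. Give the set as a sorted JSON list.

FIRST sets, iterate to fixpoint:
iter 1:
  A via A→a: +{a}
  B via B→b: +{b}
  C via C→B c: +{b}
  C via C→a: +{a}
  C via C→c c: +{c}
  S via S→C A B: +{a,b,c}
  S: {a,b,c}  A: {a}  B: {b}  C: {a,b,c}
iter 2:
  A via A→C a: +{b,c}
  B via B→S S: +{a,c}
  S: {a,b,c}  A: {a,b,c}  B: {a,b,c}  C: {a,b,c}
iter 3: — fixpoint
  S: {a,b,c}  A: {a,b,c}  B: {a,b,c}  C: {a,b,c}

Compute FOLLOW by fixpoint:
seed FOLLOW(S) with $
iter 1:
  A→C a: FOLLOW(C) ⊇ FIRST(a) = {a}; new: +{a}
  B→S S: FOLLOW(S) ⊇ FIRST(S) = {a,b,c}; new: +{a,b,c}
  C→B c: FOLLOW(B) ⊇ FIRST(c) = {c}; new: +{c}
  S→C A B: FOLLOW(C) ⊇ FIRST(A) = {a,b,c}; new: +{b,c}
  S→C A B: FOLLOW(A) ⊇ FIRST(B) = {a,b,c}; new: +{a,b,c}
  S→C A B: FOLLOW(B) ⊇ FOLLOW(S) ⊇ {$,a,b,c}; new: +{$,a,b}
  FOLLOW(S)={$,a,b,c}  FOLLOW(A)={a,b,c}  FOLLOW(B)={$,a,b,c}  FOLLOW(C)={a,b,c}
iter 2: — fixpoint
  FOLLOW(S)={$,a,b,c}  FOLLOW(A)={a,b,c}  FOLLOW(B)={$,a,b,c}  FOLLOW(C)={a,b,c}

FOLLOW(A) = ["a", "b", "c"]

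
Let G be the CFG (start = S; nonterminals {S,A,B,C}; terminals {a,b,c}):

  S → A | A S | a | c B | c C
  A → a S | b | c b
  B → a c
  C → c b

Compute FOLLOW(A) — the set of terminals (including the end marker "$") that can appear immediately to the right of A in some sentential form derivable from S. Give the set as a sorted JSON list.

FIRST sets, iterate to fixpoint:
iter 1:
  A via A→a S: +{a}
  A via A→b: +{b}
  A via A→c b: +{c}
  B via B→a c: +{a}
  C via C→c b: +{c}
  S via S→A: +{a,b,c}
  FIRST(S)={a,b,c}  FIRST(A)={a,b,c}  FIRST(B)={a}  FIRST(C)={c}
iter 2: done
  FIRST(S)={a,b,c}  FIRST(A)={a,b,c}  FIRST(B)={a}  FIRST(C)={c}

FOLLOW sets:
seed FOLLOW(S) with $
[1]
  S→A: FOLLOW(A) ⊇ FOLLOW(S) ⊇ {$}; new: +{$}
  S→A S: FOLLOW(A) ⊇ FIRST(S) = {a,b,c}; new: +{a,b,c}
  S→c B: FOLLOW(B) ⊇ FOLLOW(S) ⊇ {$}; new: +{$}
  S→c C: FOLLOW(C) ⊇ FOLLOW(S) ⊇ {$}; new: +{$}
  S: {$}  A: {$,a,b,c}  B: {$}  C: {$}
[2]
  A→a S: FOLLOW(S) ⊇ FOLLOW(A) ⊇ {$,a,b,c}; new: +{a,b,c}
  S→c B: FOLLOW(B) ⊇ FOLLOW(S) ⊇ {$,a,b,c}; new: +{a,b,c}
  S→c C: FOLLOW(C) ⊇ FOLLOW(S) ⊇ {$,a,b,c}; new: +{a,b,c}
  S: {$,a,b,c}  A: {$,a,b,c}  B: {$,a,b,c}  C: {$,a,b,c}
[3] (stable)
  S: {$,a,b,c}  A: {$,a,b,c}  B: {$,a,b,c}  C: {$,a,b,c}

FOLLOW(A) = ["$", "a", "b", "c"]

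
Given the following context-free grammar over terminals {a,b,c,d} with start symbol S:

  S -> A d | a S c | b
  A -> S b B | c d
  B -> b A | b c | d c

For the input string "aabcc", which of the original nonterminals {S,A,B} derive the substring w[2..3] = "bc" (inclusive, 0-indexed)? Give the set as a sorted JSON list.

CNF form of G:
  S -> A T2 | T3 X5 | b
  A -> S X4 | T1 T2
  B -> T0 A | T0 T1 | T2 T1
  T0 -> b
  T1 -> c
  T2 -> d
  T3 -> a
  X4 -> T0 B
  X5 -> S T1

Fill CYK table bottom-up — only the sub-triangle for w[2..3]:
  T[2,2] 'b' = {S,T0}  orig:{S}
  T[3,3] 'c' = {T1}  orig:{}
  T[2,3] 'bc' = {B,X5}  orig:{B}

Original NTs in T[2,3] deriving "bc": ["B"]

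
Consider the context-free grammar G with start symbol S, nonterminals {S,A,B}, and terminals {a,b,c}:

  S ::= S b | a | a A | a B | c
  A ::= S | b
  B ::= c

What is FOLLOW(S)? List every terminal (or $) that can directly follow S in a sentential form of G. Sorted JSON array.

FIRST iteration:
round 1:
  A via A→b: +{b}
  B via B→c: +{c}
  S via S→a: +{a}
  S via S→c: +{c}
  FIRST(S)={a,c}  FIRST(A)={b}  FIRST(B)={c}
round 2:
  A via A→S: +{a,c}
  FIRST(S)={a,c}  FIRST(A)={a,b,c}  FIRST(B)={c}
round 3: (no change)
  FIRST(S)={a,c}  FIRST(A)={a,b,c}  FIRST(B)={c}

FOLLOW sets:
FOLLOW(S) := {$}
pass 1:
  S→S b: FOLLOW(S) ⊇ FIRST(b) = {b}; new: +{b}
  S→a A: FOLLOW(A) ⊇ FOLLOW(S) ⊇ {$,b}; new: +{$,b}
  S→a B: FOLLOW(B) ⊇ FOLLOW(S) ⊇ {$,b}; new: +{$,b}
  FOLLOW[S]={$,b}  FOLLOW[A]={$,b}  FOLLOW[B]={$,b}
pass 2: done
  FOLLOW[S]={$,b}  FOLLOW[A]={$,b}  FOLLOW[B]={$,b}

FOLLOW(S) = ["$", "b"]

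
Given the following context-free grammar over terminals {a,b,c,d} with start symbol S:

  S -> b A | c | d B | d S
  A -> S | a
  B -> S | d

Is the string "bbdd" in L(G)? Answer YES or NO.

CNF form of G:
  S -> T0 A | T1 B | T1 S | c
  A -> T0 A | T1 B | T1 S | a | c
  B -> T0 A | T1 B | T1 S | c | d
  T0 -> b
  T1 -> d

CYK fill:
  T[0,0] 'b' = {T0}  orig:{}
  T[1,1] 'b' = {T0}  orig:{}
  T[2,2] 'd' = {B,T1}  orig:{B}
  T[3,3] 'd' = {B,T1}  orig:{B}
  T[0,1] 'bb' = ∅
  T[1,2] 'bd' = ∅
  T[2,3] 'dd' = {A,B,S}
  T[0,2] 'bbd' = ∅
  T[1,3] 'bdd' = {A,B,S}
  T[0,3] 'bbdd' = {A,B,S}

S ∈ T[0,3] ⇒ YES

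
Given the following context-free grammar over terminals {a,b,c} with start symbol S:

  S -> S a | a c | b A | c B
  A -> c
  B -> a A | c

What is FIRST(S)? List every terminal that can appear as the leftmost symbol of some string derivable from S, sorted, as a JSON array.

FIRST sets, iterate to fixpoint:
round 1:
  A via A→c: +{c}
  B via B→a A: +{a}
  B via B→c: +{c}
  S via S→a c: +{a}
  S via S→b A: +{b}
  S via S→c B: +{c}
  S: {a,b,c}  A: {c}  B: {a,c}
round 2: (no change)
  S: {a,b,c}  A: {c}  B: {a,c}

FIRST(S) = ["a", "b", "c"]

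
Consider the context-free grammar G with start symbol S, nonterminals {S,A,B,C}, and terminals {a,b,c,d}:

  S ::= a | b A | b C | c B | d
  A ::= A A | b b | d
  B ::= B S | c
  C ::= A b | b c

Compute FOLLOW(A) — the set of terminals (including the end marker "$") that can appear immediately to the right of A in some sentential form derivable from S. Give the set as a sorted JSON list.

FIRST iteration:
round 1:
  A via A→b b: +{b}
  A via A→d: +{d}
  B via B→c: +{c}
  C via C→A b: +{b,d}
  S via S→a: +{a}
  S via S→b A: +{b}
  S via S→c B: +{c}
  S via S→d: +{d}
  FIRST[S]={a,b,c,d}  FIRST[A]={b,d}  FIRST[B]={c}  FIRST[C]={b,d}
round 2: — fixpoint
  FIRST[S]={a,b,c,d}  FIRST[A]={b,d}  FIRST[B]={c}  FIRST[C]={b,d}

FOLLOW sets:
seed FOLLOW(S) with $
pass 1:
  A→A A: FOLLOW(A) ⊇ FIRST(A) = {b,d}; new: +{b,d}
  B→B S: FOLLOW(B) ⊇ FIRST(S) = {a,b,c,d}; new: +{a,b,c,d}
  B→B S: FOLLOW(S) ⊇ FOLLOW(B) ⊇ {a,b,c,d}; new: +{a,b,c,d}
  S→b A: FOLLOW(A) ⊇ FOLLOW(S) ⊇ {$,a,b,c,d}; new: +{$,a,c}
  S→b C: FOLLOW(C) ⊇ FOLLOW(S) ⊇ {$,a,b,c,d}; new: +{$,a,b,c,d}
  S→c B: FOLLOW(B) ⊇ FOLLOW(S) ⊇ {$,a,b,c,d}; new: +{$}
  FOLLOW(S)={$,a,b,c,d}  FOLLOW(A)={$,a,b,c,d}  FOLLOW(B)={$,a,b,c,d}  FOLLOW(C)={$,a,b,c,d}
pass 2: (stable)
  FOLLOW(S)={$,a,b,c,d}  FOLLOW(A)={$,a,b,c,d}  FOLLOW(B)={$,a,b,c,d}  FOLLOW(C)={$,a,b,c,d}

FOLLOW(A) = ["$", "a", "b", "c", "d"]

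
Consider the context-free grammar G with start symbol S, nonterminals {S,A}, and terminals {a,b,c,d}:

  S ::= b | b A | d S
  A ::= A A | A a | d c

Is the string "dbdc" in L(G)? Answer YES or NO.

Convert to CNF:
  S -> T1 S | T3 A | b
  A -> A A | A T0 | T1 T2
  T0 -> a
  T1 -> d
  T2 -> c
  T3 -> b

CYK table (by increasing span):
  T[0,0] 'd' = {T1}  orig:{}
  T[1,1] 'b' = {S,T3}  orig:{S}
  T[2,2] 'd' = {T1}  orig:{}
  T[3,3] 'c' = {T2}  orig:{}
  T[0,1] 'db' = {S}
  T[1,2] 'bd' = ∅
  T[2,3] 'dc' = {A}
  T[0,2] 'dbd' = ∅
  T[1,3] 'bdc' = {S}
  T[0,3] 'dbdc' = {S}

S ∈ T[0,3] ⇒ YES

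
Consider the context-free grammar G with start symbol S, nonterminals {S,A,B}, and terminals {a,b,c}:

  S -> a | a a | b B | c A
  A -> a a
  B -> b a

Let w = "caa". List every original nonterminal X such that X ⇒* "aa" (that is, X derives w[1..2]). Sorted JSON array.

Convert to CNF:
  S -> T0 T0 | T1 B | T2 A | a
  A -> T0 T0
  B -> T1 T0
  T0 -> a
  T1 -> b
  T2 -> c

Fill CYK table bottom-up (cells [i..j] with 1 ≤ i ≤ j ≤ 2 only):
  [1..1]={S,T0}  "a"  orig:{S}
  [2..2]={S,T0}  "a"  orig:{S}
  [1..2]={A,S}  "aa"

Original NTs in T[1,2] deriving "aa": ["A", "S"]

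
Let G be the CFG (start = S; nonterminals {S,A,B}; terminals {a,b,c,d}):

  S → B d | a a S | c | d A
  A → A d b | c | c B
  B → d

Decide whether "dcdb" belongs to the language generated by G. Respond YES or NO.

Convert to CNF:
  S -> B T0 | T0 A | T3 X5 | c
  A -> A X4 | T2 B | c
  B -> d
  T0 -> d
  T1 -> b
  T2 -> c
  T3 -> a
  X4 -> T0 T1
  X5 -> T3 S

Fill CYK table bottom-up:
  cell(0,0) d: {B,T0}  orig:{B}
  cell(1,1) c: {A,S,T2}  orig:{A,S}
  cell(2,2) d: {B,T0}  orig:{B}
  cell(3,3) b: {T1}  orig:{}
  cell(0,1) dc: {S}
  cell(1,2) cd: {A}
  cell(2,3) db: {X4}  orig:{}
  cell(0,2) dcd: {S}
  cell(1,3) cdb: {A}
  cell(0,3) dcdb: {S}

S ∈ T[0,3] ⇒ YES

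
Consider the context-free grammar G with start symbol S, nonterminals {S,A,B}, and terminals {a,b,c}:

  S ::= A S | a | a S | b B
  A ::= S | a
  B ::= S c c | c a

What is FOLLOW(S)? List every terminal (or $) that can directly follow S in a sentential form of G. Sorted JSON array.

Compute FIRST by fixpoint:
iter 1:
  A via A→a: +{a}
  B via B→c a: +{c}
  S via S→A S: +{a}
  S via S→b B: +{b}
  FIRST[S]={a,b}  FIRST[A]={a}  FIRST[B]={c}
iter 2:
  A via A→S: +{b}
  B via B→S c c: +{a,b}
  FIRST[S]={a,b}  FIRST[A]={a,b}  FIRST[B]={a,b,c}
iter 3: done
  FIRST[S]={a,b}  FIRST[A]={a,b}  FIRST[B]={a,b,c}

FOLLOW iteration:
initialize: $ ∈ FOLLOW(S)
[1]
  B→S c c: FOLLOW(S) ⊇ FIRST(c) = {c}; new: +{c}
  S→A S: FOLLOW(A) ⊇ FIRST(S) = {a,b}; new: +{a,b}
  S→b B: FOLLOW(B) ⊇ FOLLOW(S) ⊇ {$,c}; new: +{$,c}
  FOLLOW(S)={$,c}  FOLLOW(A)={a,b}  FOLLOW(B)={$,c}
[2]
  A→S: FOLLOW(S) ⊇ FOLLOW(A) ⊇ {a,b}; new: +{a,b}
  S→b B: FOLLOW(B) ⊇ FOLLOW(S) ⊇ {$,a,b,c}; new: +{a,b}
  FOLLOW(S)={$,a,b,c}  FOLLOW(A)={a,b}  FOLLOW(B)={$,a,b,c}
[3] done
  FOLLOW(S)={$,a,b,c}  FOLLOW(A)={a,b}  FOLLOW(B)={$,a,b,c}

FOLLOW(S) = ["$", "a", "b", "c"]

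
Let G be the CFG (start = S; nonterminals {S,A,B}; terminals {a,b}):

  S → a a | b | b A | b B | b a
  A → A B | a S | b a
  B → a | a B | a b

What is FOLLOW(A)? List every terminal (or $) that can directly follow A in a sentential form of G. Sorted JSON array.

FIRST iteration:
iter 1:
  A via A→a S: +{a}
  A via A→b a: +{b}
  B via B→a: +{a}
  S via S→a a: +{a}
  S via S→b: +{b}
  FIRST(S)={a,b}  FIRST(A)={a,b}  FIRST(B)={a}
iter 2: (no change)
  FIRST(S)={a,b}  FIRST(A)={a,b}  FIRST(B)={a}

FOLLOW sets:
initialize: $ ∈ FOLLOW(S)
iter 1:
  A→A B: FOLLOW(A) ⊇ FIRST(B) = {a}; new: +{a}
  A→A B: FOLLOW(B) ⊇ FOLLOW(A) ⊇ {a}; new: +{a}
  A→a S: FOLLOW(S) ⊇ FOLLOW(A) ⊇ {a}; new: +{a}
  S→b A: FOLLOW(A) ⊇ FOLLOW(S) ⊇ {$,a}; new: +{$}
  S→b B: FOLLOW(B) ⊇ FOLLOW(S) ⊇ {$,a}; new: +{$}
  FOLLOW[S]={$,a}  FOLLOW[A]={$,a}  FOLLOW[B]={$,a}
iter 2: (stable)
  FOLLOW[S]={$,a}  FOLLOW[A]={$,a}  FOLLOW[B]={$,a}

FOLLOW(A) = ["$", "a"]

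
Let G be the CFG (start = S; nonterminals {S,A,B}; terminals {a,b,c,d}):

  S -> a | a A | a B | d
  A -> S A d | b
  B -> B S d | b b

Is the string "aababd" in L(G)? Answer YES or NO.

CNF form of G:
  S -> T2 A | T2 B | a | d
  A -> S X3 | b
  B -> B X4 | T1 T1
  T0 -> d
  T1 -> b
  T2 -> a
  X3 -> A T0
  X4 -> S T0

CYK table (by increasing span):
  T[0,0] 'a' = {S,T2}  orig:{S}
  T[1,1] 'a' = {S,T2}  orig:{S}
  T[2,2] 'b' = {A,T1}  orig:{A}
  T[3,3] 'a' = {S,T2}  orig:{S}
  T[4,4] 'b' = {A,T1}  orig:{A}
  T[5,5] 'd' = {S,T0}  orig:{S}
  T[0,1] 'aa' = ∅
  T[1,2] 'ab' = {S}
  T[2,3] 'ba' = ∅
  T[3,4] 'ab' = {S}
  T[4,5] 'bd' = {X3}  orig:{}
  T[0,2] 'aab' = ∅
  T[1,3] 'aba' = ∅
  T[2,4] 'bab' = ∅
  T[3,5] 'abd' = {A,X4}  orig:{A}
  T[0,3] 'aaba' = ∅
  T[1,4] 'abab' = ∅
  T[2,5] 'babd' = ∅
  T[0,4] 'aabab' = ∅
  T[1,5] 'ababd' = ∅
  T[0,5] 'aababd' = ∅

S ∉ T[0,5] ⇒ NO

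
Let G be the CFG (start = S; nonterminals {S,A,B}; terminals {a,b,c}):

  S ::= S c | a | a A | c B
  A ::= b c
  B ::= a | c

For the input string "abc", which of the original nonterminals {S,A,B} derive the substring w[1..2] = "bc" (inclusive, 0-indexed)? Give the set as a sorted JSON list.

CNF form of G:
  S -> S T1 | T1 B | T2 A | a
  A -> T0 T1
  B -> a | c
  T0 -> b
  T1 -> c
  T2 -> a

CYK fill (cells [i..j] with 1 ≤ i ≤ j ≤ 2 only):
  [1..1]={T0}  "b"  orig:{}
  [2..2]={B,T1}  "c"  orig:{B}
  [1..2]={A}  "bc"

Original NTs in T[1,2] deriving "bc": ["A"]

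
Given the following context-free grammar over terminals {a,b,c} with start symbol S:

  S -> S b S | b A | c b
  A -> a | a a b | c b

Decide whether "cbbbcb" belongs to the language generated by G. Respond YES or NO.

Convert to CNF:
  S -> S X4 | T1 A | T2 T1
  A -> T0 X3 | T2 T1 | a
  T0 -> a
  T1 -> b
  T2 -> c
  X3 -> T0 T1
  X4 -> T1 S

Fill CYK table bottom-up:
  cell(0,0) c: {T2}  orig:{}
  cell(1,1) b: {T1}  orig:{}
  cell(2,2) b: {T1}  orig:{}
  cell(3,3) b: {T1}  orig:{}
  cell(4,4) c: {T2}  orig:{}
  cell(5,5) b: {T1}  orig:{}
  cell(0,1) cb: {A,S}
  cell(1,2) bb: ∅
  cell(2,3) bb: ∅
  cell(3,4) bc: ∅
  cell(4,5) cb: {A,S}
  cell(0,2) cbb: ∅
  cell(1,3) bbb: ∅
  cell(2,4) bbc: ∅
  cell(3,5) bcb: {S,X4}  orig:{S}
  cell(0,3) cbbb: ∅
  cell(1,4) bbbc: ∅
  cell(2,5) bbcb: {X4}  orig:{}
  cell(0,4) cbbbc: ∅
  cell(1,5) bbbcb: ∅
  cell(0,5) cbbbcb: {S}

S ∈ T[0,5] ⇒ YES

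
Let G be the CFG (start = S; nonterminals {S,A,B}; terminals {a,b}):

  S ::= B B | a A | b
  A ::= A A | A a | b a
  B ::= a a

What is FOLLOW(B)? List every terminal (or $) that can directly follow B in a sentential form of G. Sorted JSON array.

FIRST iteration:
iter 1:
  A via A→b a: +{b}
  B via B→a a: +{a}
  S via S→B B: +{a}
  S via S→b: +{b}
  FIRST[S]={a,b}  FIRST[A]={b}  FIRST[B]={a}
iter 2: done
  FIRST[S]={a,b}  FIRST[A]={b}  FIRST[B]={a}

FOLLOW iteration:
FOLLOW(S) := {$}
round 1:
  A→A A: FOLLOW(A) ⊇ FIRST(A) = {b}; new: +{b}
  A→A a: FOLLOW(A) ⊇ FIRST(a) = {a}; new: +{a}
  S→B B: FOLLOW(B) ⊇ FIRST(B) = {a}; new: +{a}
  S→B B: FOLLOW(B) ⊇ FOLLOW(S) ⊇ {$}; new: +{$}
  S→a A: FOLLOW(A) ⊇ FOLLOW(S) ⊇ {$}; new: +{$}
  FOLLOW[S]={$}  FOLLOW[A]={$,a,b}  FOLLOW[B]={$,a}
round 2: done
  FOLLOW[S]={$}  FOLLOW[A]={$,a,b}  FOLLOW[B]={$,a}

FOLLOW(B) = ["$", "a"]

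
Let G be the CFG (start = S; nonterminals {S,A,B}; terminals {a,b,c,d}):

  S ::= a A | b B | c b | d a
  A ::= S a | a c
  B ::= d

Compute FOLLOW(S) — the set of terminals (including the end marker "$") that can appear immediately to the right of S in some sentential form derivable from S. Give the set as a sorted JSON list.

FIRST iteration:
[1]
  A via A→a c: +{a}
  B via B→d: +{d}
  S via S→a A: +{a}
  S via S→b B: +{b}
  S via S→c b: +{c}
  S via S→d a: +{d}
  FIRST[S]={a,b,c,d}  FIRST[A]={a}  FIRST[B]={d}
[2]
  A via A→S a: +{b,c,d}
  FIRST[S]={a,b,c,d}  FIRST[A]={a,b,c,d}  FIRST[B]={d}
[3] (stable)
  FIRST[S]={a,b,c,d}  FIRST[A]={a,b,c,d}  FIRST[B]={d}

FOLLOW sets:
FOLLOW(S) := {$}
pass 1:
  A→S a: FOLLOW(S) ⊇ FIRST(a) = {a}; new: +{a}
  S→a A: FOLLOW(A) ⊇ FOLLOW(S) ⊇ {$,a}; new: +{$,a}
  S→b B: FOLLOW(B) ⊇ FOLLOW(S) ⊇ {$,a}; new: +{$,a}
  FOLLOW(S)={$,a}  FOLLOW(A)={$,a}  FOLLOW(B)={$,a}
pass 2: (no change)
  FOLLOW(S)={$,a}  FOLLOW(A)={$,a}  FOLLOW(B)={$,a}

FOLLOW(S) = ["$", "a"]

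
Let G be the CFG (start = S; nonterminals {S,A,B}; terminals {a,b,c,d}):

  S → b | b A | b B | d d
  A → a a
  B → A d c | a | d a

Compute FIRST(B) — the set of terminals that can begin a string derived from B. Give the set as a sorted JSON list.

FIRST iteration:
pass 1:
  A via A→a a: +{a}
  B via B→A d c: +{a}
  B via B→d a: +{d}
  S via S→b: +{b}
  S via S→d d: +{d}
  FIRST[S]={b,d}  FIRST[A]={a}  FIRST[B]={a,d}
pass 2: done
  FIRST[S]={b,d}  FIRST[A]={a}  FIRST[B]={a,d}

FIRST(B) = ["a", "d"]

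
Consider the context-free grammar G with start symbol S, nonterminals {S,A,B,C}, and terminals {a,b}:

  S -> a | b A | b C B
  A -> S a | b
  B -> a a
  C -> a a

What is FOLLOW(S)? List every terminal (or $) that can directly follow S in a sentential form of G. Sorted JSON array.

FIRST iteration:
pass 1:
  A via A→b: +{b}
  B via B→a a: +{a}
  C via C→a a: +{a}
  S via S→a: +{a}
  S via S→b A: +{b}
  S: {a,b}  A: {b}  B: {a}  C: {a}
pass 2:
  A via A→S a: +{a}
  S: {a,b}  A: {a,b}  B: {a}  C: {a}
pass 3: (no change)
  S: {a,b}  A: {a,b}  B: {a}  C: {a}

Compute FOLLOW by fixpoint:
FOLLOW(S) := {$}
pass 1:
  A→S a: FOLLOW(S) ⊇ FIRST(a) = {a}; new: +{a}
  S→b A: FOLLOW(A) ⊇ FOLLOW(S) ⊇ {$,a}; new: +{$,a}
  S→b C B: FOLLOW(C) ⊇ FIRST(B) = {a}; new: +{a}
  S→b C B: FOLLOW(B) ⊇ FOLLOW(S) ⊇ {$,a}; new: +{$,a}
  FOLLOW[S]={$,a}  FOLLOW[A]={$,a}  FOLLOW[B]={$,a}  FOLLOW[C]={a}
pass 2: (no change)
  FOLLOW[S]={$,a}  FOLLOW[A]={$,a}  FOLLOW[B]={$,a}  FOLLOW[C]={a}

FOLLOW(S) = ["$", "a"]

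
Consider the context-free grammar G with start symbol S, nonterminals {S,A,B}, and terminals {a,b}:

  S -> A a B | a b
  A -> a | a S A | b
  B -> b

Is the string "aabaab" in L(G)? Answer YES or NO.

Convert to CNF:
  S -> A X3 | T0 T1
  A -> T0 X2 | a | b
  B -> b
  T0 -> a
  T1 -> b
  X2 -> S A
  X3 -> T0 B

CYK fill:
  [0..0]={A,T0}  "a"  orig:{A}
  [1..1]={A,T0}  "a"  orig:{A}
  [2..2]={A,B,T1}  "b"  orig:{A,B}
  [3..3]={A,T0}  "a"  orig:{A}
  [4..4]={A,T0}  "a"  orig:{A}
  [5..5]={A,B,T1}  "b"  orig:{A,B}
  [0..1]=∅  "aa"
  [1..2]={S,X3}  "ab"  orig:{S}
  [2..3]=∅  "ba"
  [3..4]=∅  "aa"
  [4..5]={S,X3}  "ab"  orig:{S}
  [0..2]={S}  "aab"
  [1..3]={X2}  "aba"  orig:{}
  [2..4]=∅  "baa"
  [3..5]={S}  "aab"
  [0..3]={A,X2}  "aaba"  orig:{A}
  [1..4]=∅  "abaa"
  [2..5]=∅  "baab"
  [0..4]=∅  "aabaa"
  [1..5]=∅  "abaab"
  [0..5]={S}  "aabaab"

S ∈ T[0,5] ⇒ YES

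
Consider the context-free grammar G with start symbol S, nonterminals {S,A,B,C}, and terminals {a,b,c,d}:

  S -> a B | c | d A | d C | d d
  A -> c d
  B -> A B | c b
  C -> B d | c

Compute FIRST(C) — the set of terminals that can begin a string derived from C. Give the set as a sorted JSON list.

FIRST iteration:
pass 1:
  A via A→c d: +{c}
  B via B→A B: +{c}
  C via C→B d: +{c}
  S via S→a B: +{a}
  S via S→c: +{c}
  S via S→d A: +{d}
  FIRST(S)={a,c,d}  FIRST(A)={c}  FIRST(B)={c}  FIRST(C)={c}
pass 2: — fixpoint
  FIRST(S)={a,c,d}  FIRST(A)={c}  FIRST(B)={c}  FIRST(C)={c}

FIRST(C) = ["c"]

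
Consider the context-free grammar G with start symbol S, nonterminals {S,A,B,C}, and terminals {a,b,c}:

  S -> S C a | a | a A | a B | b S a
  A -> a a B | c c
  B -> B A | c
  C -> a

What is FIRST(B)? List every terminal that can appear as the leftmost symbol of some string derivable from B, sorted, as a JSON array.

FIRST sets, iterate to fixpoint:
pass 1:
  A via A→a a B: +{a}
  A via A→c c: +{c}
  B via B→c: +{c}
  C via C→a: +{a}
  S via S→a: +{a}
  S via S→b S a: +{b}
  FIRST[S]={a,b}  FIRST[A]={a,c}  FIRST[B]={c}  FIRST[C]={a}
pass 2: — fixpoint
  FIRST[S]={a,b}  FIRST[A]={a,c}  FIRST[B]={c}  FIRST[C]={a}

FIRST(B) = ["c"]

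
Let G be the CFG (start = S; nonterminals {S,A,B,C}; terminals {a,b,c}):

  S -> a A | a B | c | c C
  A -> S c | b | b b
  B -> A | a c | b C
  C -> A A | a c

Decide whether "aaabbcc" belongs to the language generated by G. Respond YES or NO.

Convert to CNF:
  S -> T0 C | T2 A | T2 B | c
  A -> S T0 | T1 T1 | b
  B -> S T0 | T1 C | T1 T1 | T2 T0 | b
  C -> A A | T2 T0
  T0 -> c
  T1 -> b
  T2 -> a

CYK fill:
  T[0,0] 'a' = {T2}  orig:{}
  T[1,1] 'a' = {T2}  orig:{}
  T[2,2] 'a' = {T2}  orig:{}
  T[3,3] 'b' = {A,B,T1}  orig:{A,B}
  T[4,4] 'b' = {A,B,T1}  orig:{A,B}
  T[5,5] 'c' = {S,T0}  orig:{S}
  T[6,6] 'c' = {S,T0}  orig:{S}
  T[0,1] 'aa' = ∅
  T[1,2] 'aa' = ∅
  T[2,3] 'ab' = {S}
  T[3,4] 'bb' = {A,B,C}
  T[4,5] 'bc' = ∅
  T[5,6] 'cc' = {A,B}
  T[0,2] 'aaa' = ∅
  T[1,3] 'aab' = ∅
  T[2,4] 'abb' = {S}
  T[3,5] 'bbc' = ∅
  T[4,6] 'bcc' = {C}
  T[0,3] 'aaab' = ∅
  T[1,4] 'aabb' = ∅
  T[2,5] 'abbc' = {A,B}
  T[3,6] 'bbcc' = {B,C}
  T[0,4] 'aaabb' = ∅
  T[1,5] 'aabbc' = {S}
  T[2,6] 'abbcc' = {S}
  T[0,5] 'aaabbc' = ∅
  T[1,6] 'aabbcc' = {A,B}
  T[0,6] 'aaabbcc' = {S}

S ∈ T[0,6] ⇒ YES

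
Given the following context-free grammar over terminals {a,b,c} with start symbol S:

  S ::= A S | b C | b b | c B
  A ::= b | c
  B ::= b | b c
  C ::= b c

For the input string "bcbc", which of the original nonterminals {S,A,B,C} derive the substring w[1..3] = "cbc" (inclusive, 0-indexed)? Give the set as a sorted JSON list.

Convert to CNF:
  S -> A S | T0 C | T0 T0 | T1 B
  A -> b | c
  B -> T0 T1 | b
  C -> T0 T1
  T0 -> b
  T1 -> c

CYK table (by increasing span), restricted to cells inside w[1..3]:
  [1..1]={A,T1}  "c"  orig:{A}
  [2..2]={A,B,T0}  "b"  orig:{A,B}
  [3..3]={A,T1}  "c"  orig:{A}
  [1..2]={S}  "cb"
  [2..3]={B,C}  "bc"
  [1..3]={S}  "cbc"

Original NTs in T[1,3] deriving "cbc": ["S"]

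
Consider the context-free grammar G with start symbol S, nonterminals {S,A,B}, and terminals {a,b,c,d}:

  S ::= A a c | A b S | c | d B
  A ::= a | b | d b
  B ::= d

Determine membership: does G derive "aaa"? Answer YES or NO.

CNF form of G:
  S -> A X4 | A X5 | T0 B | c
  A -> T0 T1 | a | b
  B -> d
  T0 -> d
  T1 -> b
  T2 -> a
  T3 -> c
  X4 -> T2 T3
  X5 -> T1 S

CYK table (by increasing span):
  cell(0,0) a: {A,T2}  orig:{A}
  cell(1,1) a: {A,T2}  orig:{A}
  cell(2,2) a: {A,T2}  orig:{A}
  cell(0,1) aa: ∅
  cell(1,2) aa: ∅
  cell(0,2) aaa: ∅

S ∉ T[0,2] ⇒ NO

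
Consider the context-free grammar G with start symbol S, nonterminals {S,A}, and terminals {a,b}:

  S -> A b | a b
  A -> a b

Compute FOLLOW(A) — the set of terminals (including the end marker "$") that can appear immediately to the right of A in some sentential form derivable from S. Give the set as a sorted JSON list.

FIRST sets, iterate to fixpoint:
[1]
  A via A→a b: +{a}
  S via S→A b: +{a}
  FIRST[S]={a}  FIRST[A]={a}
[2] done
  FIRST[S]={a}  FIRST[A]={a}

FOLLOW sets:
seed FOLLOW(S) with $
pass 1:
  S→A b: FOLLOW(A) ⊇ FIRST(b) = {b}; new: +{b}
  FOLLOW(S)={$}  FOLLOW(A)={b}
pass 2: — fixpoint
  FOLLOW(S)={$}  FOLLOW(A)={b}

FOLLOW(A) = ["b"]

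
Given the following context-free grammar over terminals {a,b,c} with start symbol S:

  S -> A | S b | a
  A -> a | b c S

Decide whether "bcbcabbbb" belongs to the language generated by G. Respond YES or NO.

Convert to CNF:
  S -> S T0 | T0 X3 | a
  A -> T0 X2 | a
  T0 -> b
  T1 -> c
  X2 -> T1 S
  X3 -> T1 S

CYK table (by increasing span):
  [0..0]={T0}  "b"  orig:{}
  [1..1]={T1}  "c"  orig:{}
  [2..2]={T0}  "b"  orig:{}
  [3..3]={T1}  "c"  orig:{}
  [4..4]={A,S}  "a"
  [5..5]={T0}  "b"  orig:{}
  [6..6]={T0}  "b"  orig:{}
  [7..7]={T0}  "b"  orig:{}
  [8..8]={T0}  "b"  orig:{}
  [0..1]=∅  "bc"
  [1..2]=∅  "cb"
  [2..3]=∅  "bc"
  [3..4]={X2,X3}  "ca"  orig:{}
  [4..5]={S}  "ab"
  [5..6]=∅  "bb"
  [6..7]=∅  "bb"
  [7..8]=∅  "bb"
  [0..2]=∅  "bcb"
  [1..3]=∅  "cbc"
  [2..4]={A,S}  "bca"
  [3..5]={X2,X3}  "cab"  orig:{}
  [4..6]={S}  "abb"
  [5..7]=∅  "bbb"
  [6..8]=∅  "bbb"
  [0..3]=∅  "bcbc"
  [1..4]={X2,X3}  "cbca"  orig:{}
  [2..5]={A,S}  "bcab"
  [3..6]={X2,X3}  "cabb"  orig:{}
  [4..7]={S}  "abbb"
  [5..8]=∅  "bbbb"
  [0..4]={A,S}  "bcbca"
  [1..5]={X2,X3}  "cbcab"  orig:{}
  [2..6]={A,S}  "bcabb"
  [3..7]={X2,X3}  "cabbb"  orig:{}
  [4..8]={S}  "abbbb"
  [0..5]={A,S}  "bcbcab"
  [1..6]={X2,X3}  "cbcabb"  orig:{}
  [2..7]={A,S}  "bcabbb"
  [3..8]={X2,X3}  "cabbbb"  orig:{}
  [0..6]={A,S}  "bcbcabb"
  [1..7]={X2,X3}  "cbcabbb"  orig:{}
  [2..8]={A,S}  "bcabbbb"
  [0..7]={A,S}  "bcbcabbb"
  [1..8]={X2,X3}  "cbcabbbb"  orig:{}
  [0..8]={A,S}  "bcbcabbbb"

S ∈ T[0,8] ⇒ YES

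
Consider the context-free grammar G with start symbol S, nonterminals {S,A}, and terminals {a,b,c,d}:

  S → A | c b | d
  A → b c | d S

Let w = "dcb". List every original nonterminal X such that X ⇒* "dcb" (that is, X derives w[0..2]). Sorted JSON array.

CNF form of G:
  S -> T0 T1 | T1 T0 | T2 S | d
  A -> T0 T1 | T2 S
  T0 -> b
  T1 -> c
  T2 -> d

CYK table (by increasing span) — only the sub-triangle for w[0..2]:
  T[0,0] 'd' = {S,T2}  orig:{S}
  T[1,1] 'c' = {T1}  orig:{}
  T[2,2] 'b' = {T0}  orig:{}
  T[0,1] 'dc' = ∅
  T[1,2] 'cb' = {S}
  T[0,2] 'dcb' = {A,S}

Original NTs in T[0,2] deriving "dcb": ["A", "S"]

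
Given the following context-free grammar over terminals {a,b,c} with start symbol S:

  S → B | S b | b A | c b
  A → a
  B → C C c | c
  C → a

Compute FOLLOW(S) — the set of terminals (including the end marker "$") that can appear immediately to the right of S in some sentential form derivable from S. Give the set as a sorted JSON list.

FIRST iteration:
round 1:
  A via A→a: +{a}
  B via B→c: +{c}
  C via C→a: +{a}
  S via S→B: +{c}
  S via S→b A: +{b}
  FIRST(S)={b,c}  FIRST(A)={a}  FIRST(B)={c}  FIRST(C)={a}
round 2:
  B via B→C C c: +{a}
  S via S→B: +{a}
  FIRST(S)={a,b,c}  FIRST(A)={a}  FIRST(B)={a,c}  FIRST(C)={a}
round 3: (stable)
  FIRST(S)={a,b,c}  FIRST(A)={a}  FIRST(B)={a,c}  FIRST(C)={a}

Compute FOLLOW by fixpoint:
seed FOLLOW(S) with $
iter 1:
  B→C C c: FOLLOW(C) ⊇ FIRST(C) = {a}; new: +{a}
  B→C C c: FOLLOW(C) ⊇ FIRST(c) = {c}; new: +{c}
  S→B: FOLLOW(B) ⊇ FOLLOW(S) ⊇ {$}; new: +{$}
  S→S b: FOLLOW(S) ⊇ FIRST(b) = {b}; new: +{b}
  S→b A: FOLLOW(A) ⊇ FOLLOW(S) ⊇ {$,b}; new: +{$,b}
  FOLLOW[S]={$,b}  FOLLOW[A]={$,b}  FOLLOW[B]={$}  FOLLOW[C]={a,c}
iter 2:
  S→B: FOLLOW(B) ⊇ FOLLOW(S) ⊇ {$,b}; new: +{b}
  FOLLOW[S]={$,b}  FOLLOW[A]={$,b}  FOLLOW[B]={$,b}  FOLLOW[C]={a,c}
iter 3: — fixpoint
  FOLLOW[S]={$,b}  FOLLOW[A]={$,b}  FOLLOW[B]={$,b}  FOLLOW[C]={a,c}

FOLLOW(S) = ["$", "b"]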